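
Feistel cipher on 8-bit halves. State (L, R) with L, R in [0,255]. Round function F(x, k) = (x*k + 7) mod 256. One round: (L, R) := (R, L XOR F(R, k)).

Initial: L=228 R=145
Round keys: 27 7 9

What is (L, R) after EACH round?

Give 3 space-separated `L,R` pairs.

Answer: 145,182 182,144 144,161

Derivation:
Round 1 (k=27): L=145 R=182
Round 2 (k=7): L=182 R=144
Round 3 (k=9): L=144 R=161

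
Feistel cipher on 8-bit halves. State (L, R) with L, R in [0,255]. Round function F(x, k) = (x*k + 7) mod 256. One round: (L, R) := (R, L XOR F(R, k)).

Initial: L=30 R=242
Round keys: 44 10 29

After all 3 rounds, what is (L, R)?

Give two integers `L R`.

Answer: 227 63

Derivation:
Round 1 (k=44): L=242 R=129
Round 2 (k=10): L=129 R=227
Round 3 (k=29): L=227 R=63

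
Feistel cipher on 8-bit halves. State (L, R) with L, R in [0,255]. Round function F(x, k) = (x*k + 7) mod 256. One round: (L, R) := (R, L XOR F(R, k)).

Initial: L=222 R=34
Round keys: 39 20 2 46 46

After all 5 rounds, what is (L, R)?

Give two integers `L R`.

Answer: 226 193

Derivation:
Round 1 (k=39): L=34 R=235
Round 2 (k=20): L=235 R=65
Round 3 (k=2): L=65 R=98
Round 4 (k=46): L=98 R=226
Round 5 (k=46): L=226 R=193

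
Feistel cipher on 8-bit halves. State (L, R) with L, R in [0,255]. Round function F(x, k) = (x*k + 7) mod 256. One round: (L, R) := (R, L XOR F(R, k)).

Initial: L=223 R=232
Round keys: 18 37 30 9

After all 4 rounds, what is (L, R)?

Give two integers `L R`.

Round 1 (k=18): L=232 R=136
Round 2 (k=37): L=136 R=71
Round 3 (k=30): L=71 R=209
Round 4 (k=9): L=209 R=39

Answer: 209 39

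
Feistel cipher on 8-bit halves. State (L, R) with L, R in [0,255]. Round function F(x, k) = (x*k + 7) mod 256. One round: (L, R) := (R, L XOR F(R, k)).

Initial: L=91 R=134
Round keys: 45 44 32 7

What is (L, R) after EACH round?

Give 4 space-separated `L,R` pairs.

Round 1 (k=45): L=134 R=206
Round 2 (k=44): L=206 R=233
Round 3 (k=32): L=233 R=233
Round 4 (k=7): L=233 R=143

Answer: 134,206 206,233 233,233 233,143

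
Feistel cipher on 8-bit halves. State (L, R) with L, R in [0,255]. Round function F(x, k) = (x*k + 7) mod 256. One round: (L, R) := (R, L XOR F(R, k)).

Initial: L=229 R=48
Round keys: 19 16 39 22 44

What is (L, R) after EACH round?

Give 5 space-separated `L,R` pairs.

Answer: 48,114 114,23 23,250 250,148 148,141

Derivation:
Round 1 (k=19): L=48 R=114
Round 2 (k=16): L=114 R=23
Round 3 (k=39): L=23 R=250
Round 4 (k=22): L=250 R=148
Round 5 (k=44): L=148 R=141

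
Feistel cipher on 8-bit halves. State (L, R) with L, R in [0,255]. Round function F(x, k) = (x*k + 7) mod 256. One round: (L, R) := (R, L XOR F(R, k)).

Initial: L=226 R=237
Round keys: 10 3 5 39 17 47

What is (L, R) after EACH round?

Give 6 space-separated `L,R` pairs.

Answer: 237,171 171,229 229,43 43,113 113,163 163,133

Derivation:
Round 1 (k=10): L=237 R=171
Round 2 (k=3): L=171 R=229
Round 3 (k=5): L=229 R=43
Round 4 (k=39): L=43 R=113
Round 5 (k=17): L=113 R=163
Round 6 (k=47): L=163 R=133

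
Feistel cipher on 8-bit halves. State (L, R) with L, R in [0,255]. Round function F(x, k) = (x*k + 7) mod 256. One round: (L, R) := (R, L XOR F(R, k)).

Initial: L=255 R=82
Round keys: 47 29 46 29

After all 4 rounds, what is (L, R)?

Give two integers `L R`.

Answer: 139 29

Derivation:
Round 1 (k=47): L=82 R=234
Round 2 (k=29): L=234 R=219
Round 3 (k=46): L=219 R=139
Round 4 (k=29): L=139 R=29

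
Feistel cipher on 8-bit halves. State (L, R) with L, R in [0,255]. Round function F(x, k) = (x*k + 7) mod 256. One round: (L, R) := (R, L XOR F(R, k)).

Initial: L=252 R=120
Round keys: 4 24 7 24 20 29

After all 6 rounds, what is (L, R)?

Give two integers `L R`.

Round 1 (k=4): L=120 R=27
Round 2 (k=24): L=27 R=247
Round 3 (k=7): L=247 R=211
Round 4 (k=24): L=211 R=56
Round 5 (k=20): L=56 R=180
Round 6 (k=29): L=180 R=83

Answer: 180 83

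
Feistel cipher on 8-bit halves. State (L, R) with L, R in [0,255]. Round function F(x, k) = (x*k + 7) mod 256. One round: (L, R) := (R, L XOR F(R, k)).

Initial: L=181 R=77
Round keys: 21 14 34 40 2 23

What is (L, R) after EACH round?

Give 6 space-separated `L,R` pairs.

Answer: 77,237 237,176 176,138 138,39 39,223 223,55

Derivation:
Round 1 (k=21): L=77 R=237
Round 2 (k=14): L=237 R=176
Round 3 (k=34): L=176 R=138
Round 4 (k=40): L=138 R=39
Round 5 (k=2): L=39 R=223
Round 6 (k=23): L=223 R=55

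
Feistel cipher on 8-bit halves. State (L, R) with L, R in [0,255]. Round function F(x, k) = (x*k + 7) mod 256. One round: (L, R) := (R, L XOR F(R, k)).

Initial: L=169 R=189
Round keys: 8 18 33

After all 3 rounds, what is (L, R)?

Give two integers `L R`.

Round 1 (k=8): L=189 R=70
Round 2 (k=18): L=70 R=78
Round 3 (k=33): L=78 R=83

Answer: 78 83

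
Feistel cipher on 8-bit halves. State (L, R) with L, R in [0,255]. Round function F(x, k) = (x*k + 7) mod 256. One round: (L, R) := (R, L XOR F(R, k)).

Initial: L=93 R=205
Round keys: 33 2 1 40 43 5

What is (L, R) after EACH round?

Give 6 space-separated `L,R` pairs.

Round 1 (k=33): L=205 R=41
Round 2 (k=2): L=41 R=148
Round 3 (k=1): L=148 R=178
Round 4 (k=40): L=178 R=67
Round 5 (k=43): L=67 R=250
Round 6 (k=5): L=250 R=170

Answer: 205,41 41,148 148,178 178,67 67,250 250,170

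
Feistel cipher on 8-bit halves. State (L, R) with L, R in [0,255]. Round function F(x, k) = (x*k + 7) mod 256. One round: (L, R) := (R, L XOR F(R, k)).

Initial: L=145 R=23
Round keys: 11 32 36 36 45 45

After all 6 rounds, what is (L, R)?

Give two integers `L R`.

Round 1 (k=11): L=23 R=149
Round 2 (k=32): L=149 R=176
Round 3 (k=36): L=176 R=82
Round 4 (k=36): L=82 R=63
Round 5 (k=45): L=63 R=72
Round 6 (k=45): L=72 R=144

Answer: 72 144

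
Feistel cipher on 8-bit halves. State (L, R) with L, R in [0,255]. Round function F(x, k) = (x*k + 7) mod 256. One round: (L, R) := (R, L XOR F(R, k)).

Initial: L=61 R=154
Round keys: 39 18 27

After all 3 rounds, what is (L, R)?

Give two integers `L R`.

Round 1 (k=39): L=154 R=64
Round 2 (k=18): L=64 R=29
Round 3 (k=27): L=29 R=86

Answer: 29 86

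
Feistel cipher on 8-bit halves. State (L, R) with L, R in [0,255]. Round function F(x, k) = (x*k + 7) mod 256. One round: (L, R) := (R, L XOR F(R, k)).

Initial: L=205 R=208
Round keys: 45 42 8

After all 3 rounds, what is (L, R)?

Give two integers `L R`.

Answer: 27 133

Derivation:
Round 1 (k=45): L=208 R=90
Round 2 (k=42): L=90 R=27
Round 3 (k=8): L=27 R=133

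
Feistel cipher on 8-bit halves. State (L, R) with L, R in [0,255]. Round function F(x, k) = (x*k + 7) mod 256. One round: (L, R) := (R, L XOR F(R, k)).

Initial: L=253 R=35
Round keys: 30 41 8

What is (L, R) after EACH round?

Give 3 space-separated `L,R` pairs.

Round 1 (k=30): L=35 R=220
Round 2 (k=41): L=220 R=96
Round 3 (k=8): L=96 R=219

Answer: 35,220 220,96 96,219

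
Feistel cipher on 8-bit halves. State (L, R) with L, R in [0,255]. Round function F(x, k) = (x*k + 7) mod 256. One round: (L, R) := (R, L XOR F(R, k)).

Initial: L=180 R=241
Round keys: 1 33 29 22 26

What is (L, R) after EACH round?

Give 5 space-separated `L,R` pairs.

Answer: 241,76 76,34 34,173 173,199 199,144

Derivation:
Round 1 (k=1): L=241 R=76
Round 2 (k=33): L=76 R=34
Round 3 (k=29): L=34 R=173
Round 4 (k=22): L=173 R=199
Round 5 (k=26): L=199 R=144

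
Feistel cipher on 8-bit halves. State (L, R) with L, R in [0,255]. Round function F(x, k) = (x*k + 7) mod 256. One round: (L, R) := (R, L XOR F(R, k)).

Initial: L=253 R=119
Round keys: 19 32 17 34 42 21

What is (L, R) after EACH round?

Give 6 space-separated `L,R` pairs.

Round 1 (k=19): L=119 R=33
Round 2 (k=32): L=33 R=80
Round 3 (k=17): L=80 R=118
Round 4 (k=34): L=118 R=227
Round 5 (k=42): L=227 R=51
Round 6 (k=21): L=51 R=213

Answer: 119,33 33,80 80,118 118,227 227,51 51,213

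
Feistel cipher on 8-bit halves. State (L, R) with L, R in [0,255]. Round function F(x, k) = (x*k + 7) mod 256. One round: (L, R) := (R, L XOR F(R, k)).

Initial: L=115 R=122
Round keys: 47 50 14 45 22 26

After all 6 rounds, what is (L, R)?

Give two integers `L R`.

Round 1 (k=47): L=122 R=30
Round 2 (k=50): L=30 R=153
Round 3 (k=14): L=153 R=123
Round 4 (k=45): L=123 R=63
Round 5 (k=22): L=63 R=10
Round 6 (k=26): L=10 R=52

Answer: 10 52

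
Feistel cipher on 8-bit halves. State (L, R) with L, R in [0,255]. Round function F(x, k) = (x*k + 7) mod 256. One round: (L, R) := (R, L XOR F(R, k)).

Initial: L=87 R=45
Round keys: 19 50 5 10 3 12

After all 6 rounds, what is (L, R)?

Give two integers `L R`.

Answer: 150 144

Derivation:
Round 1 (k=19): L=45 R=9
Round 2 (k=50): L=9 R=228
Round 3 (k=5): L=228 R=114
Round 4 (k=10): L=114 R=159
Round 5 (k=3): L=159 R=150
Round 6 (k=12): L=150 R=144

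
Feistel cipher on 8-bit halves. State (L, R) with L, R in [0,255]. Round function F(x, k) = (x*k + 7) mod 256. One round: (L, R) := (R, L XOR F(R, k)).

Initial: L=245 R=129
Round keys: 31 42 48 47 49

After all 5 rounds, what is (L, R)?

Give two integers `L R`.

Round 1 (k=31): L=129 R=83
Round 2 (k=42): L=83 R=36
Round 3 (k=48): L=36 R=148
Round 4 (k=47): L=148 R=23
Round 5 (k=49): L=23 R=250

Answer: 23 250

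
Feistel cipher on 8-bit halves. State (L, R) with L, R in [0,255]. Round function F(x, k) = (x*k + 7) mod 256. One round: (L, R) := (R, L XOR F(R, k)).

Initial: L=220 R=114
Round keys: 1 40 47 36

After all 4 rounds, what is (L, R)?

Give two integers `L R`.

Answer: 31 222

Derivation:
Round 1 (k=1): L=114 R=165
Round 2 (k=40): L=165 R=189
Round 3 (k=47): L=189 R=31
Round 4 (k=36): L=31 R=222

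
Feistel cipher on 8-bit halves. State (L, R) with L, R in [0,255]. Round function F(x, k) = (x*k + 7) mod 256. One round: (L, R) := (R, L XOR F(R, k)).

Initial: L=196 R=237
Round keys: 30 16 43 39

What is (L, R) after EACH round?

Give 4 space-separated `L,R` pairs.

Answer: 237,9 9,122 122,140 140,33

Derivation:
Round 1 (k=30): L=237 R=9
Round 2 (k=16): L=9 R=122
Round 3 (k=43): L=122 R=140
Round 4 (k=39): L=140 R=33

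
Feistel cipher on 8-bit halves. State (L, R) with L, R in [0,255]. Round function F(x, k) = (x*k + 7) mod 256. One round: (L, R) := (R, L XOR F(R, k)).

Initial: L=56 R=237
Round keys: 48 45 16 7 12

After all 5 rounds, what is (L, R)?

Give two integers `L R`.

Round 1 (k=48): L=237 R=79
Round 2 (k=45): L=79 R=7
Round 3 (k=16): L=7 R=56
Round 4 (k=7): L=56 R=136
Round 5 (k=12): L=136 R=95

Answer: 136 95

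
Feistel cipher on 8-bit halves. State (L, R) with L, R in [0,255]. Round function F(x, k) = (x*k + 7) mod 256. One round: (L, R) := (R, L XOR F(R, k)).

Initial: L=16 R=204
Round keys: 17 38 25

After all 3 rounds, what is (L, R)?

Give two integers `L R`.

Round 1 (k=17): L=204 R=131
Round 2 (k=38): L=131 R=181
Round 3 (k=25): L=181 R=55

Answer: 181 55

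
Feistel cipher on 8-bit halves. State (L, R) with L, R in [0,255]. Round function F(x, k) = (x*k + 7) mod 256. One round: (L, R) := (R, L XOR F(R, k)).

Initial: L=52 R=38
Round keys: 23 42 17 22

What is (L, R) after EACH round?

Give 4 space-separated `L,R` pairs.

Answer: 38,69 69,127 127,51 51,22

Derivation:
Round 1 (k=23): L=38 R=69
Round 2 (k=42): L=69 R=127
Round 3 (k=17): L=127 R=51
Round 4 (k=22): L=51 R=22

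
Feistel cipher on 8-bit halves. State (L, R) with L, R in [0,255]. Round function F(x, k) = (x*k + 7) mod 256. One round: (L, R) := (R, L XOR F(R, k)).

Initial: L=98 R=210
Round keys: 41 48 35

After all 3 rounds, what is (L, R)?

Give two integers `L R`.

Answer: 197 61

Derivation:
Round 1 (k=41): L=210 R=203
Round 2 (k=48): L=203 R=197
Round 3 (k=35): L=197 R=61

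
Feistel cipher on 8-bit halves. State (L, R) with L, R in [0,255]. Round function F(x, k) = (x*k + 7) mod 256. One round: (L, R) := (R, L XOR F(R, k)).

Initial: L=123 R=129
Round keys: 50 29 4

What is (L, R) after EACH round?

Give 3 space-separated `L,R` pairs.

Round 1 (k=50): L=129 R=66
Round 2 (k=29): L=66 R=0
Round 3 (k=4): L=0 R=69

Answer: 129,66 66,0 0,69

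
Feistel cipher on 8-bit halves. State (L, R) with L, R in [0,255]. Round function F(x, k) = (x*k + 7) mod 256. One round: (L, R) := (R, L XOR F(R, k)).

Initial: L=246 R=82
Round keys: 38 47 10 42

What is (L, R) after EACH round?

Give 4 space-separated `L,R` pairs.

Answer: 82,197 197,96 96,2 2,59

Derivation:
Round 1 (k=38): L=82 R=197
Round 2 (k=47): L=197 R=96
Round 3 (k=10): L=96 R=2
Round 4 (k=42): L=2 R=59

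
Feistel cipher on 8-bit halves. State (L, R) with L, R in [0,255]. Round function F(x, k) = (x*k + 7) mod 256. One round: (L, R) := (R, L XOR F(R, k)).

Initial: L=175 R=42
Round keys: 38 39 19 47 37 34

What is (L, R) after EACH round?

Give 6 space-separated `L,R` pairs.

Round 1 (k=38): L=42 R=236
Round 2 (k=39): L=236 R=209
Round 3 (k=19): L=209 R=102
Round 4 (k=47): L=102 R=16
Round 5 (k=37): L=16 R=49
Round 6 (k=34): L=49 R=153

Answer: 42,236 236,209 209,102 102,16 16,49 49,153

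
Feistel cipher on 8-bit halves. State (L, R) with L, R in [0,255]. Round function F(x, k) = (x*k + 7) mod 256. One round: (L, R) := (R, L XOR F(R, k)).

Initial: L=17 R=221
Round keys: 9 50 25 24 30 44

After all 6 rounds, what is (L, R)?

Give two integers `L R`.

Answer: 63 96

Derivation:
Round 1 (k=9): L=221 R=221
Round 2 (k=50): L=221 R=236
Round 3 (k=25): L=236 R=206
Round 4 (k=24): L=206 R=187
Round 5 (k=30): L=187 R=63
Round 6 (k=44): L=63 R=96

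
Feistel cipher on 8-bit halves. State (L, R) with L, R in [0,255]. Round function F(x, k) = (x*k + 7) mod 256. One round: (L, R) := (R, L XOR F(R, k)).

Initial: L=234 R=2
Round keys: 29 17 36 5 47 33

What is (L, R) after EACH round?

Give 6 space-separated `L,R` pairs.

Round 1 (k=29): L=2 R=171
Round 2 (k=17): L=171 R=96
Round 3 (k=36): L=96 R=44
Round 4 (k=5): L=44 R=131
Round 5 (k=47): L=131 R=56
Round 6 (k=33): L=56 R=188

Answer: 2,171 171,96 96,44 44,131 131,56 56,188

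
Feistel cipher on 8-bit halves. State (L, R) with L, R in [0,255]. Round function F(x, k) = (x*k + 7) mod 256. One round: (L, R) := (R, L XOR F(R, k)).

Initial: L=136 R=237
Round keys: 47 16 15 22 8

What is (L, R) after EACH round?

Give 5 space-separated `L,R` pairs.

Answer: 237,2 2,202 202,223 223,251 251,0

Derivation:
Round 1 (k=47): L=237 R=2
Round 2 (k=16): L=2 R=202
Round 3 (k=15): L=202 R=223
Round 4 (k=22): L=223 R=251
Round 5 (k=8): L=251 R=0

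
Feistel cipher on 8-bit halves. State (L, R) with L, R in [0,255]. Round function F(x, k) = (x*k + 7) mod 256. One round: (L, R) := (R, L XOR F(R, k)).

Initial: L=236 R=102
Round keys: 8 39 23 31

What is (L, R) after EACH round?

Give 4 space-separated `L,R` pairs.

Answer: 102,219 219,2 2,238 238,219

Derivation:
Round 1 (k=8): L=102 R=219
Round 2 (k=39): L=219 R=2
Round 3 (k=23): L=2 R=238
Round 4 (k=31): L=238 R=219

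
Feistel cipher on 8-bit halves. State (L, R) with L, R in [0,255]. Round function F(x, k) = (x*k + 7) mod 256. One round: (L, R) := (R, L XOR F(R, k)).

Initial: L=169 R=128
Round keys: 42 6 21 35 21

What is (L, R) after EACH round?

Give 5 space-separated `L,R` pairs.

Answer: 128,174 174,155 155,16 16,172 172,51

Derivation:
Round 1 (k=42): L=128 R=174
Round 2 (k=6): L=174 R=155
Round 3 (k=21): L=155 R=16
Round 4 (k=35): L=16 R=172
Round 5 (k=21): L=172 R=51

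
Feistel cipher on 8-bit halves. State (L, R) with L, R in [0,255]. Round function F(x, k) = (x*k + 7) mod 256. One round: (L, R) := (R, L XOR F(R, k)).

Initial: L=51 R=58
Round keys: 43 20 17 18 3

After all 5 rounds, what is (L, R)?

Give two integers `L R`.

Answer: 254 171

Derivation:
Round 1 (k=43): L=58 R=246
Round 2 (k=20): L=246 R=5
Round 3 (k=17): L=5 R=170
Round 4 (k=18): L=170 R=254
Round 5 (k=3): L=254 R=171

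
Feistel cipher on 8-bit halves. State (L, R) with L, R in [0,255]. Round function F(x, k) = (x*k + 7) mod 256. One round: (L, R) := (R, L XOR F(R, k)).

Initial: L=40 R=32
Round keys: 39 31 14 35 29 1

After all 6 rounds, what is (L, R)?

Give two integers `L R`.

Answer: 26 150

Derivation:
Round 1 (k=39): L=32 R=207
Round 2 (k=31): L=207 R=56
Round 3 (k=14): L=56 R=216
Round 4 (k=35): L=216 R=183
Round 5 (k=29): L=183 R=26
Round 6 (k=1): L=26 R=150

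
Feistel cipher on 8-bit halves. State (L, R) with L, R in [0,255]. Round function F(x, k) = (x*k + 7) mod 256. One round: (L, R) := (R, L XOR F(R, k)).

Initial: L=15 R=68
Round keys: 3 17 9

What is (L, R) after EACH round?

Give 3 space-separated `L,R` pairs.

Answer: 68,220 220,231 231,250

Derivation:
Round 1 (k=3): L=68 R=220
Round 2 (k=17): L=220 R=231
Round 3 (k=9): L=231 R=250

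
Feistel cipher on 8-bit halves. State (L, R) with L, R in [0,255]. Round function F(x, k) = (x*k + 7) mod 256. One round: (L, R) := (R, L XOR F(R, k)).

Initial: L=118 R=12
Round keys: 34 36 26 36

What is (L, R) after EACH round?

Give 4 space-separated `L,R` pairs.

Answer: 12,233 233,199 199,212 212,16

Derivation:
Round 1 (k=34): L=12 R=233
Round 2 (k=36): L=233 R=199
Round 3 (k=26): L=199 R=212
Round 4 (k=36): L=212 R=16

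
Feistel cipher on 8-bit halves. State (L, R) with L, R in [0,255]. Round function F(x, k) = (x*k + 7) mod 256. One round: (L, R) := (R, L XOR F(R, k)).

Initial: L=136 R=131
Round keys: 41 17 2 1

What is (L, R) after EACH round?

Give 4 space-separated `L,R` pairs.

Answer: 131,138 138,178 178,225 225,90

Derivation:
Round 1 (k=41): L=131 R=138
Round 2 (k=17): L=138 R=178
Round 3 (k=2): L=178 R=225
Round 4 (k=1): L=225 R=90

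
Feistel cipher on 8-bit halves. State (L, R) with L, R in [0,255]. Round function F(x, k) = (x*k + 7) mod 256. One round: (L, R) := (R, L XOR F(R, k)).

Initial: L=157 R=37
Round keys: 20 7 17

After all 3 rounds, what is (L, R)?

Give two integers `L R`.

Round 1 (k=20): L=37 R=118
Round 2 (k=7): L=118 R=100
Round 3 (k=17): L=100 R=221

Answer: 100 221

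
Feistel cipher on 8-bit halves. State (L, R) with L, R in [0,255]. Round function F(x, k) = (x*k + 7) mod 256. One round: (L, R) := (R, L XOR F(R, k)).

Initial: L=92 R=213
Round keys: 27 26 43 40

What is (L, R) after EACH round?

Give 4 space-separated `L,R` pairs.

Round 1 (k=27): L=213 R=34
Round 2 (k=26): L=34 R=174
Round 3 (k=43): L=174 R=99
Round 4 (k=40): L=99 R=209

Answer: 213,34 34,174 174,99 99,209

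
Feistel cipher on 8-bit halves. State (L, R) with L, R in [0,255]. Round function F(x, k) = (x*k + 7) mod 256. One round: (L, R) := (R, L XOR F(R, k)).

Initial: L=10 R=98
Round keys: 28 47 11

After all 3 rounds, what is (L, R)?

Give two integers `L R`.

Answer: 32 210

Derivation:
Round 1 (k=28): L=98 R=181
Round 2 (k=47): L=181 R=32
Round 3 (k=11): L=32 R=210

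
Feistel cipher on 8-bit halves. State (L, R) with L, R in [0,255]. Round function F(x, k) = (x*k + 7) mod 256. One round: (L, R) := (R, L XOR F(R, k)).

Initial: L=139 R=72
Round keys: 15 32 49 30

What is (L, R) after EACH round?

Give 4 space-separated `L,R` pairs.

Answer: 72,180 180,207 207,18 18,236

Derivation:
Round 1 (k=15): L=72 R=180
Round 2 (k=32): L=180 R=207
Round 3 (k=49): L=207 R=18
Round 4 (k=30): L=18 R=236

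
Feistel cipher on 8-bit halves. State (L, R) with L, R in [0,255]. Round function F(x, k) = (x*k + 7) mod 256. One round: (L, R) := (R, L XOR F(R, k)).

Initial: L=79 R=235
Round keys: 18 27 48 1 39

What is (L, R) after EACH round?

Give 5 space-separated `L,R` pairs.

Round 1 (k=18): L=235 R=194
Round 2 (k=27): L=194 R=150
Round 3 (k=48): L=150 R=229
Round 4 (k=1): L=229 R=122
Round 5 (k=39): L=122 R=120

Answer: 235,194 194,150 150,229 229,122 122,120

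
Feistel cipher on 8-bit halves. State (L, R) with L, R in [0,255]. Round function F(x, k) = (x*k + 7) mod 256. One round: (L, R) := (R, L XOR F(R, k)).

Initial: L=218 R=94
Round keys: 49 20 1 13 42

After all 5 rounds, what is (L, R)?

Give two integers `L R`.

Round 1 (k=49): L=94 R=223
Round 2 (k=20): L=223 R=45
Round 3 (k=1): L=45 R=235
Round 4 (k=13): L=235 R=219
Round 5 (k=42): L=219 R=30

Answer: 219 30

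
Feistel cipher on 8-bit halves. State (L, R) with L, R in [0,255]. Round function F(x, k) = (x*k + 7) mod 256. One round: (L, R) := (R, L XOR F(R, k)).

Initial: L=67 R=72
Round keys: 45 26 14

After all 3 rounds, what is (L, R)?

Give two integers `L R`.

Answer: 183 229

Derivation:
Round 1 (k=45): L=72 R=236
Round 2 (k=26): L=236 R=183
Round 3 (k=14): L=183 R=229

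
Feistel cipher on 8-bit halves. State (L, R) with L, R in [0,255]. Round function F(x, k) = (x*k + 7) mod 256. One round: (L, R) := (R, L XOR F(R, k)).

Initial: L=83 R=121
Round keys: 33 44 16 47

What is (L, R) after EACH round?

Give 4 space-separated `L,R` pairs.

Answer: 121,243 243,178 178,212 212,65

Derivation:
Round 1 (k=33): L=121 R=243
Round 2 (k=44): L=243 R=178
Round 3 (k=16): L=178 R=212
Round 4 (k=47): L=212 R=65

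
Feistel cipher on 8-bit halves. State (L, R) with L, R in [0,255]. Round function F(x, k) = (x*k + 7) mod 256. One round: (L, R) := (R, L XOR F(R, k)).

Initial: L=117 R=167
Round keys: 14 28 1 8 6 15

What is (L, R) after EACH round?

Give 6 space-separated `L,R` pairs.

Round 1 (k=14): L=167 R=92
Round 2 (k=28): L=92 R=176
Round 3 (k=1): L=176 R=235
Round 4 (k=8): L=235 R=239
Round 5 (k=6): L=239 R=74
Round 6 (k=15): L=74 R=178

Answer: 167,92 92,176 176,235 235,239 239,74 74,178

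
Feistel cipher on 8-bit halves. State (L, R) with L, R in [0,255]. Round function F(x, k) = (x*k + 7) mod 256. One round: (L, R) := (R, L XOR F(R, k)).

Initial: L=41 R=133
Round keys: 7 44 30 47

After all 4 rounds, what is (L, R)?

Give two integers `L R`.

Round 1 (k=7): L=133 R=131
Round 2 (k=44): L=131 R=14
Round 3 (k=30): L=14 R=40
Round 4 (k=47): L=40 R=81

Answer: 40 81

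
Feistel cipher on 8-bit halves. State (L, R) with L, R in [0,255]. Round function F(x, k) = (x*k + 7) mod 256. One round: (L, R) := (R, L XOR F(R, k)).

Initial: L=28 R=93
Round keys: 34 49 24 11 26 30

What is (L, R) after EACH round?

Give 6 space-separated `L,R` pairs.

Round 1 (k=34): L=93 R=125
Round 2 (k=49): L=125 R=169
Round 3 (k=24): L=169 R=162
Round 4 (k=11): L=162 R=84
Round 5 (k=26): L=84 R=45
Round 6 (k=30): L=45 R=25

Answer: 93,125 125,169 169,162 162,84 84,45 45,25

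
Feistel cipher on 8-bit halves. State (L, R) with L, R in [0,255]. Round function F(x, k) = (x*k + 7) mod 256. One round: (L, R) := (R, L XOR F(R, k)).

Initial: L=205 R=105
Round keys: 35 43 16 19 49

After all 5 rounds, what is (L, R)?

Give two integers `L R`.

Answer: 106 169

Derivation:
Round 1 (k=35): L=105 R=175
Round 2 (k=43): L=175 R=5
Round 3 (k=16): L=5 R=248
Round 4 (k=19): L=248 R=106
Round 5 (k=49): L=106 R=169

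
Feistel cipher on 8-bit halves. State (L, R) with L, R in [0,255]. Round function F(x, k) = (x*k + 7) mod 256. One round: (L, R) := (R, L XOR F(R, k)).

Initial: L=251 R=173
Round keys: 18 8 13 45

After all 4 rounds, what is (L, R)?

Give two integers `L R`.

Round 1 (k=18): L=173 R=202
Round 2 (k=8): L=202 R=250
Round 3 (k=13): L=250 R=115
Round 4 (k=45): L=115 R=196

Answer: 115 196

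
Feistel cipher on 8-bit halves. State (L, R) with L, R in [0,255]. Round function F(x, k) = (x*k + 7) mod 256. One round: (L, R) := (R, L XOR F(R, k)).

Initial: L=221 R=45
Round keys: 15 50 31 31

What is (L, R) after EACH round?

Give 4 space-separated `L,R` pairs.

Answer: 45,119 119,104 104,232 232,119

Derivation:
Round 1 (k=15): L=45 R=119
Round 2 (k=50): L=119 R=104
Round 3 (k=31): L=104 R=232
Round 4 (k=31): L=232 R=119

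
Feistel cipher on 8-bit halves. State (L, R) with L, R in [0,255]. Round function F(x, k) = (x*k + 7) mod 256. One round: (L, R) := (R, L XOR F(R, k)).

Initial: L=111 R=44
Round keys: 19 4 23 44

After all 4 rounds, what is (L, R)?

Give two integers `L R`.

Answer: 240 252

Derivation:
Round 1 (k=19): L=44 R=36
Round 2 (k=4): L=36 R=187
Round 3 (k=23): L=187 R=240
Round 4 (k=44): L=240 R=252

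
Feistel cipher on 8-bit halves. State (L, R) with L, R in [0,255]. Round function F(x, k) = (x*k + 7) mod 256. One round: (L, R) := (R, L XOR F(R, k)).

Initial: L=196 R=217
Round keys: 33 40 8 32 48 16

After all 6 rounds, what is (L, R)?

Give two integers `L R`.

Answer: 132 94

Derivation:
Round 1 (k=33): L=217 R=196
Round 2 (k=40): L=196 R=126
Round 3 (k=8): L=126 R=51
Round 4 (k=32): L=51 R=25
Round 5 (k=48): L=25 R=132
Round 6 (k=16): L=132 R=94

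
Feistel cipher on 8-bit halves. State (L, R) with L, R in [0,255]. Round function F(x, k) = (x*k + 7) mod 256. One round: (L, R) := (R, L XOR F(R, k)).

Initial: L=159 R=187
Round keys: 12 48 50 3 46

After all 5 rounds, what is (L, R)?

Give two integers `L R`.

Round 1 (k=12): L=187 R=84
Round 2 (k=48): L=84 R=124
Round 3 (k=50): L=124 R=107
Round 4 (k=3): L=107 R=52
Round 5 (k=46): L=52 R=52

Answer: 52 52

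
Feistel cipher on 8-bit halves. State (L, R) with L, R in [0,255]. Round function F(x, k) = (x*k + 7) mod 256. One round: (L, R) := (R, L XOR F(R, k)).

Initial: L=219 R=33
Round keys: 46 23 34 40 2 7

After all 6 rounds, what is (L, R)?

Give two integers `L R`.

Round 1 (k=46): L=33 R=46
Round 2 (k=23): L=46 R=8
Round 3 (k=34): L=8 R=57
Round 4 (k=40): L=57 R=231
Round 5 (k=2): L=231 R=236
Round 6 (k=7): L=236 R=156

Answer: 236 156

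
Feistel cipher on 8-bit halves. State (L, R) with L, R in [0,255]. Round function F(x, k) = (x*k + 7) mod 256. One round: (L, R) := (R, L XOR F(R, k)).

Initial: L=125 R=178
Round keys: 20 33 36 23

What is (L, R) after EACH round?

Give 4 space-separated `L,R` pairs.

Answer: 178,146 146,107 107,129 129,245

Derivation:
Round 1 (k=20): L=178 R=146
Round 2 (k=33): L=146 R=107
Round 3 (k=36): L=107 R=129
Round 4 (k=23): L=129 R=245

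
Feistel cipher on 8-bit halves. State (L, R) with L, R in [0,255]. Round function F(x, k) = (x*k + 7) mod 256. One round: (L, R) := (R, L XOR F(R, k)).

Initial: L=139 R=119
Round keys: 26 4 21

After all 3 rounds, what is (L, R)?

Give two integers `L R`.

Answer: 40 217

Derivation:
Round 1 (k=26): L=119 R=150
Round 2 (k=4): L=150 R=40
Round 3 (k=21): L=40 R=217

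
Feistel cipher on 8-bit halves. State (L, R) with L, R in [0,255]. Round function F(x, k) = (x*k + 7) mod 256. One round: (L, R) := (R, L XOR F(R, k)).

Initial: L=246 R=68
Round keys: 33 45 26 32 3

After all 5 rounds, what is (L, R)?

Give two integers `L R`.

Round 1 (k=33): L=68 R=61
Round 2 (k=45): L=61 R=132
Round 3 (k=26): L=132 R=82
Round 4 (k=32): L=82 R=195
Round 5 (k=3): L=195 R=2

Answer: 195 2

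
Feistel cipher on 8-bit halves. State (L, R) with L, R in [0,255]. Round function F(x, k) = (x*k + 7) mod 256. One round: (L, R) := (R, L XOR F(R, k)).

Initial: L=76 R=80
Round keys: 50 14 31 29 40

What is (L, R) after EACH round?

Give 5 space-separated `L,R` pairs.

Answer: 80,235 235,177 177,157 157,97 97,178

Derivation:
Round 1 (k=50): L=80 R=235
Round 2 (k=14): L=235 R=177
Round 3 (k=31): L=177 R=157
Round 4 (k=29): L=157 R=97
Round 5 (k=40): L=97 R=178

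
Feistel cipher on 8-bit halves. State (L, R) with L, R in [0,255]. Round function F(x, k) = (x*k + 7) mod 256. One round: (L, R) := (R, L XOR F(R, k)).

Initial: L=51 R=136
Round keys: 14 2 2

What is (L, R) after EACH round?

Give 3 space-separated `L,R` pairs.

Answer: 136,68 68,7 7,81

Derivation:
Round 1 (k=14): L=136 R=68
Round 2 (k=2): L=68 R=7
Round 3 (k=2): L=7 R=81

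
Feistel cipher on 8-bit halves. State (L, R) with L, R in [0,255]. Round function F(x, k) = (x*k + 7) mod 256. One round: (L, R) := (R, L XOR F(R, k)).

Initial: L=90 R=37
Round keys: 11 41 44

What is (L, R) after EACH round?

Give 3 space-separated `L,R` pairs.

Round 1 (k=11): L=37 R=196
Round 2 (k=41): L=196 R=78
Round 3 (k=44): L=78 R=171

Answer: 37,196 196,78 78,171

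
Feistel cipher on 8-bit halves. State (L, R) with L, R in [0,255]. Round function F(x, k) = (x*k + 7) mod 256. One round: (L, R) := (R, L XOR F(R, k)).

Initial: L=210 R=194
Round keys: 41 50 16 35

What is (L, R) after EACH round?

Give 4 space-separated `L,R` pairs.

Round 1 (k=41): L=194 R=203
Round 2 (k=50): L=203 R=111
Round 3 (k=16): L=111 R=60
Round 4 (k=35): L=60 R=84

Answer: 194,203 203,111 111,60 60,84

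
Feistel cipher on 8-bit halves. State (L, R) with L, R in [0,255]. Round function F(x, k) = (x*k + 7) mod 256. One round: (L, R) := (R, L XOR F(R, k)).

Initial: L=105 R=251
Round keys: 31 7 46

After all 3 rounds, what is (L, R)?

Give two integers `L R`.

Round 1 (k=31): L=251 R=5
Round 2 (k=7): L=5 R=209
Round 3 (k=46): L=209 R=144

Answer: 209 144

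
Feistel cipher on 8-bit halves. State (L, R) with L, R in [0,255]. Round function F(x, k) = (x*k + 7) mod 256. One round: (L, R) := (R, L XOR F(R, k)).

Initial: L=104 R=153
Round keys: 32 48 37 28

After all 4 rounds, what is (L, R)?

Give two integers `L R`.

Answer: 2 113

Derivation:
Round 1 (k=32): L=153 R=79
Round 2 (k=48): L=79 R=78
Round 3 (k=37): L=78 R=2
Round 4 (k=28): L=2 R=113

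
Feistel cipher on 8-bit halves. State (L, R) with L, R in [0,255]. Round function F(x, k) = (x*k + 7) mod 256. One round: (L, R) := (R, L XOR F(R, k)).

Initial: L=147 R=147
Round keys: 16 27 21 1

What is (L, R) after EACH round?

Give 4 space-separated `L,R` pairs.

Answer: 147,164 164,192 192,99 99,170

Derivation:
Round 1 (k=16): L=147 R=164
Round 2 (k=27): L=164 R=192
Round 3 (k=21): L=192 R=99
Round 4 (k=1): L=99 R=170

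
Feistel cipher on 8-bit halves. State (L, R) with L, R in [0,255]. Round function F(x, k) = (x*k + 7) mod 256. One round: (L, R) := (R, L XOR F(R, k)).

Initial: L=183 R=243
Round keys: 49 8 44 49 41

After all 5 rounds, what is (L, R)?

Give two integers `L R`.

Answer: 205 54

Derivation:
Round 1 (k=49): L=243 R=61
Round 2 (k=8): L=61 R=28
Round 3 (k=44): L=28 R=234
Round 4 (k=49): L=234 R=205
Round 5 (k=41): L=205 R=54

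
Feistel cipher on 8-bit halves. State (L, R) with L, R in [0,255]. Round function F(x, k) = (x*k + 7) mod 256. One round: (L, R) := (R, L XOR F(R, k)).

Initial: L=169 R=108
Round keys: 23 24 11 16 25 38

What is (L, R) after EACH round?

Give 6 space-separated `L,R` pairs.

Round 1 (k=23): L=108 R=18
Round 2 (k=24): L=18 R=219
Round 3 (k=11): L=219 R=98
Round 4 (k=16): L=98 R=252
Round 5 (k=25): L=252 R=193
Round 6 (k=38): L=193 R=81

Answer: 108,18 18,219 219,98 98,252 252,193 193,81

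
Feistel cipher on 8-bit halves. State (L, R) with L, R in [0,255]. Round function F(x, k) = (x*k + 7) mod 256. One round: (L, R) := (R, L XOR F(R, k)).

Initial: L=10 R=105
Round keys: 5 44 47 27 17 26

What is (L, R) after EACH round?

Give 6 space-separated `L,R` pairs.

Answer: 105,30 30,70 70,255 255,170 170,174 174,25

Derivation:
Round 1 (k=5): L=105 R=30
Round 2 (k=44): L=30 R=70
Round 3 (k=47): L=70 R=255
Round 4 (k=27): L=255 R=170
Round 5 (k=17): L=170 R=174
Round 6 (k=26): L=174 R=25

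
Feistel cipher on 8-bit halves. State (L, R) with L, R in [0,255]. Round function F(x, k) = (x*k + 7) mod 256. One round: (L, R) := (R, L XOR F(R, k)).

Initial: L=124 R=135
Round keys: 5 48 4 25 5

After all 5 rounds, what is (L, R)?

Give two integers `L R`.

Round 1 (k=5): L=135 R=214
Round 2 (k=48): L=214 R=160
Round 3 (k=4): L=160 R=81
Round 4 (k=25): L=81 R=80
Round 5 (k=5): L=80 R=198

Answer: 80 198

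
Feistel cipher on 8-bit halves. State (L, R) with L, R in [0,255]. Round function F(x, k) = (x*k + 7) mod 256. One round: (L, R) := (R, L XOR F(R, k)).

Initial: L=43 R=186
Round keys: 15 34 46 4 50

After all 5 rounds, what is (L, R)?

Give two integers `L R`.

Answer: 122 248

Derivation:
Round 1 (k=15): L=186 R=198
Round 2 (k=34): L=198 R=233
Round 3 (k=46): L=233 R=35
Round 4 (k=4): L=35 R=122
Round 5 (k=50): L=122 R=248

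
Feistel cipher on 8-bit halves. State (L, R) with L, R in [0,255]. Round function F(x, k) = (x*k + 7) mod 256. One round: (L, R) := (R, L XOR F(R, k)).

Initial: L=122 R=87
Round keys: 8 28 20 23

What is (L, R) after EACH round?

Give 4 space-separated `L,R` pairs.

Answer: 87,197 197,196 196,146 146,225

Derivation:
Round 1 (k=8): L=87 R=197
Round 2 (k=28): L=197 R=196
Round 3 (k=20): L=196 R=146
Round 4 (k=23): L=146 R=225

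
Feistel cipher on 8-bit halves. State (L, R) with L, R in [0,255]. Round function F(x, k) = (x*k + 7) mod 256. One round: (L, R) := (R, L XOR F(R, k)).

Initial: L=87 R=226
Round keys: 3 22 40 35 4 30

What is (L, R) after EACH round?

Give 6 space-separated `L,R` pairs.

Round 1 (k=3): L=226 R=250
Round 2 (k=22): L=250 R=97
Round 3 (k=40): L=97 R=213
Round 4 (k=35): L=213 R=71
Round 5 (k=4): L=71 R=246
Round 6 (k=30): L=246 R=156

Answer: 226,250 250,97 97,213 213,71 71,246 246,156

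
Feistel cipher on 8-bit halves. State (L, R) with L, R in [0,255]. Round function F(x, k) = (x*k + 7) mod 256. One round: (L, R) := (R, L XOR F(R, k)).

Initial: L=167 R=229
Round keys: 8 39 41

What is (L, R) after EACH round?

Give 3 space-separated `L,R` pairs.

Round 1 (k=8): L=229 R=136
Round 2 (k=39): L=136 R=90
Round 3 (k=41): L=90 R=249

Answer: 229,136 136,90 90,249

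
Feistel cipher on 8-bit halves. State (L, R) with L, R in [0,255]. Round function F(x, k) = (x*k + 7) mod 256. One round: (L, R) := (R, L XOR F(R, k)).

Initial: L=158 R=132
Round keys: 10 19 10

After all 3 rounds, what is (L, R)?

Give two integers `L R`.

Round 1 (k=10): L=132 R=177
Round 2 (k=19): L=177 R=174
Round 3 (k=10): L=174 R=98

Answer: 174 98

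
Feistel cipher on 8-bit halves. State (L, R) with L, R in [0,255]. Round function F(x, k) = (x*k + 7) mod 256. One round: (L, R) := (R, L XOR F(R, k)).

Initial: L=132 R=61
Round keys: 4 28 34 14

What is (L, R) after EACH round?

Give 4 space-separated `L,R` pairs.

Round 1 (k=4): L=61 R=127
Round 2 (k=28): L=127 R=214
Round 3 (k=34): L=214 R=12
Round 4 (k=14): L=12 R=121

Answer: 61,127 127,214 214,12 12,121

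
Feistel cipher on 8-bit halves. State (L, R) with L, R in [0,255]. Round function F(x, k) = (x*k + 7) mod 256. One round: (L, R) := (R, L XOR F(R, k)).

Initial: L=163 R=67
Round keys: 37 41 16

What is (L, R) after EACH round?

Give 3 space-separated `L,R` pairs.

Round 1 (k=37): L=67 R=21
Round 2 (k=41): L=21 R=39
Round 3 (k=16): L=39 R=98

Answer: 67,21 21,39 39,98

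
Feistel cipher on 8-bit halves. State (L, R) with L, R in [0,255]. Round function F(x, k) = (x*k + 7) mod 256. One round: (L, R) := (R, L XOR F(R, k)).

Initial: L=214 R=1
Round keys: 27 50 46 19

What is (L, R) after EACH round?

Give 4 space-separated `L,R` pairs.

Answer: 1,244 244,174 174,191 191,154

Derivation:
Round 1 (k=27): L=1 R=244
Round 2 (k=50): L=244 R=174
Round 3 (k=46): L=174 R=191
Round 4 (k=19): L=191 R=154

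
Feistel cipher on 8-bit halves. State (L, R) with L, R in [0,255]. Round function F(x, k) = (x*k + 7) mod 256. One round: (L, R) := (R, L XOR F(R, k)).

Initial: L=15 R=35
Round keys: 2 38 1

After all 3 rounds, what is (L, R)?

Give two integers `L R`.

Answer: 240 181

Derivation:
Round 1 (k=2): L=35 R=66
Round 2 (k=38): L=66 R=240
Round 3 (k=1): L=240 R=181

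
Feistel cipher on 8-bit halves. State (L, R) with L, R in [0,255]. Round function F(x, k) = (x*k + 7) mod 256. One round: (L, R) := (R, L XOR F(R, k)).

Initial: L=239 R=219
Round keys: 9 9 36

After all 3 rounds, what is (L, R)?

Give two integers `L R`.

Round 1 (k=9): L=219 R=85
Round 2 (k=9): L=85 R=223
Round 3 (k=36): L=223 R=54

Answer: 223 54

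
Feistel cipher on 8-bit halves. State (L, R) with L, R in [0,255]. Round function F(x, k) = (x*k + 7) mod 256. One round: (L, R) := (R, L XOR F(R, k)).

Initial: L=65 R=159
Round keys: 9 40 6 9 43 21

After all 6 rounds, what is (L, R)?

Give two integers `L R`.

Round 1 (k=9): L=159 R=223
Round 2 (k=40): L=223 R=64
Round 3 (k=6): L=64 R=88
Round 4 (k=9): L=88 R=95
Round 5 (k=43): L=95 R=164
Round 6 (k=21): L=164 R=36

Answer: 164 36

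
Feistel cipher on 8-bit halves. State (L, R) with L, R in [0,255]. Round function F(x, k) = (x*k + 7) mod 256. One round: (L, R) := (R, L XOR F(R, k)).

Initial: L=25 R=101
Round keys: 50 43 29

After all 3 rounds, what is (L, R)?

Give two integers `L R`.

Answer: 42 17

Derivation:
Round 1 (k=50): L=101 R=216
Round 2 (k=43): L=216 R=42
Round 3 (k=29): L=42 R=17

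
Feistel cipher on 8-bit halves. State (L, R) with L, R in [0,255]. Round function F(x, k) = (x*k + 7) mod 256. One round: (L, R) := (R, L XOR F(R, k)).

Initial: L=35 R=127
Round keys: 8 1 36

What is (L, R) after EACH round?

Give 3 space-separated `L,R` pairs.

Answer: 127,220 220,156 156,43

Derivation:
Round 1 (k=8): L=127 R=220
Round 2 (k=1): L=220 R=156
Round 3 (k=36): L=156 R=43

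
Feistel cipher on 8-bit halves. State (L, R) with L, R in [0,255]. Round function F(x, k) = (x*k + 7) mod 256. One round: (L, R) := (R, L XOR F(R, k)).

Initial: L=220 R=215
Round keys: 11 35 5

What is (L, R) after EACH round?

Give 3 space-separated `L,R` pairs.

Round 1 (k=11): L=215 R=152
Round 2 (k=35): L=152 R=24
Round 3 (k=5): L=24 R=231

Answer: 215,152 152,24 24,231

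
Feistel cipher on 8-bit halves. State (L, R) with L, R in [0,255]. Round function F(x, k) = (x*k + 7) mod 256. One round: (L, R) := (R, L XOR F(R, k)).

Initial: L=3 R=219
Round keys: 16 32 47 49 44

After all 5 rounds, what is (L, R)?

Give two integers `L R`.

Answer: 106 96

Derivation:
Round 1 (k=16): L=219 R=180
Round 2 (k=32): L=180 R=92
Round 3 (k=47): L=92 R=95
Round 4 (k=49): L=95 R=106
Round 5 (k=44): L=106 R=96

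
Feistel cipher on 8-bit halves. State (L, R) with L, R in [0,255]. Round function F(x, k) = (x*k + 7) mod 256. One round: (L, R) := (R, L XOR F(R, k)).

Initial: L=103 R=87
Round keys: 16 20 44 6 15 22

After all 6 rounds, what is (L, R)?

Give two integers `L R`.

Answer: 193 156

Derivation:
Round 1 (k=16): L=87 R=16
Round 2 (k=20): L=16 R=16
Round 3 (k=44): L=16 R=215
Round 4 (k=6): L=215 R=1
Round 5 (k=15): L=1 R=193
Round 6 (k=22): L=193 R=156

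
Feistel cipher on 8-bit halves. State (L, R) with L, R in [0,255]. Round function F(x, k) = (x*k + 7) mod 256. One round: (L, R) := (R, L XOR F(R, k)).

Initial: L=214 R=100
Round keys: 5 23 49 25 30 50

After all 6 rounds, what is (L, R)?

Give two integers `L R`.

Answer: 21 96

Derivation:
Round 1 (k=5): L=100 R=45
Round 2 (k=23): L=45 R=118
Round 3 (k=49): L=118 R=176
Round 4 (k=25): L=176 R=65
Round 5 (k=30): L=65 R=21
Round 6 (k=50): L=21 R=96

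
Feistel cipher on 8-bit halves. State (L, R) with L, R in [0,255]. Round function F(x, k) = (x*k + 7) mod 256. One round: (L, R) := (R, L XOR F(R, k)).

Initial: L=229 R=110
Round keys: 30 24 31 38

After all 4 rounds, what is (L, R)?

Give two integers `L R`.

Answer: 224 126

Derivation:
Round 1 (k=30): L=110 R=14
Round 2 (k=24): L=14 R=57
Round 3 (k=31): L=57 R=224
Round 4 (k=38): L=224 R=126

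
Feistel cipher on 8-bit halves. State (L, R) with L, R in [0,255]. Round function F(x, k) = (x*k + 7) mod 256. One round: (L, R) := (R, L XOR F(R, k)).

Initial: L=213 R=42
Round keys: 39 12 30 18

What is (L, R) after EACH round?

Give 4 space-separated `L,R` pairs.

Answer: 42,184 184,141 141,53 53,76

Derivation:
Round 1 (k=39): L=42 R=184
Round 2 (k=12): L=184 R=141
Round 3 (k=30): L=141 R=53
Round 4 (k=18): L=53 R=76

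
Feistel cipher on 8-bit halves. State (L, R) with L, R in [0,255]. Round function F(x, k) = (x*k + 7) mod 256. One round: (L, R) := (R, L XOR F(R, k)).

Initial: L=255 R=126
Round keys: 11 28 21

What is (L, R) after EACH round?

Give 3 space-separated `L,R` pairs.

Round 1 (k=11): L=126 R=142
Round 2 (k=28): L=142 R=241
Round 3 (k=21): L=241 R=66

Answer: 126,142 142,241 241,66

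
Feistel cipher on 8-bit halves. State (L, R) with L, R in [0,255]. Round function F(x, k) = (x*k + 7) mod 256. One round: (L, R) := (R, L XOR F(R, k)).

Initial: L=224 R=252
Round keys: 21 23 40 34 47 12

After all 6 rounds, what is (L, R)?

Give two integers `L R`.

Answer: 124 120

Derivation:
Round 1 (k=21): L=252 R=83
Round 2 (k=23): L=83 R=128
Round 3 (k=40): L=128 R=84
Round 4 (k=34): L=84 R=175
Round 5 (k=47): L=175 R=124
Round 6 (k=12): L=124 R=120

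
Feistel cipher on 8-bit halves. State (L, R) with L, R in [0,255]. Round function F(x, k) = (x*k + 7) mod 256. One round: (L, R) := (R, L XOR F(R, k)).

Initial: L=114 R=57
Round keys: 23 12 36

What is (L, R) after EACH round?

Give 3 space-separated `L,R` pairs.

Round 1 (k=23): L=57 R=84
Round 2 (k=12): L=84 R=206
Round 3 (k=36): L=206 R=171

Answer: 57,84 84,206 206,171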